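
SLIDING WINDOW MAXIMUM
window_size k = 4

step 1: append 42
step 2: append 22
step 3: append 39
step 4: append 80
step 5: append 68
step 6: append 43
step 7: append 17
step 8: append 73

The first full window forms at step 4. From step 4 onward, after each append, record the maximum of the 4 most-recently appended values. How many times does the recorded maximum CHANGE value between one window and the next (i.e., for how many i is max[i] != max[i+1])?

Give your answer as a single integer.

Answer: 1

Derivation:
step 1: append 42 -> window=[42] (not full yet)
step 2: append 22 -> window=[42, 22] (not full yet)
step 3: append 39 -> window=[42, 22, 39] (not full yet)
step 4: append 80 -> window=[42, 22, 39, 80] -> max=80
step 5: append 68 -> window=[22, 39, 80, 68] -> max=80
step 6: append 43 -> window=[39, 80, 68, 43] -> max=80
step 7: append 17 -> window=[80, 68, 43, 17] -> max=80
step 8: append 73 -> window=[68, 43, 17, 73] -> max=73
Recorded maximums: 80 80 80 80 73
Changes between consecutive maximums: 1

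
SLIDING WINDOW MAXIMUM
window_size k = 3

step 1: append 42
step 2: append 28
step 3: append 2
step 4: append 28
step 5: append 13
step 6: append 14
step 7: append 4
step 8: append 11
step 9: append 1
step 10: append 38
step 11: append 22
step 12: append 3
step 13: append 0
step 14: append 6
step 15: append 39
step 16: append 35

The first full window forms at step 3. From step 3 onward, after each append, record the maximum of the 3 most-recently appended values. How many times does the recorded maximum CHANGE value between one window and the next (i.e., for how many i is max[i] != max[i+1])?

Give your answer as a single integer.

step 1: append 42 -> window=[42] (not full yet)
step 2: append 28 -> window=[42, 28] (not full yet)
step 3: append 2 -> window=[42, 28, 2] -> max=42
step 4: append 28 -> window=[28, 2, 28] -> max=28
step 5: append 13 -> window=[2, 28, 13] -> max=28
step 6: append 14 -> window=[28, 13, 14] -> max=28
step 7: append 4 -> window=[13, 14, 4] -> max=14
step 8: append 11 -> window=[14, 4, 11] -> max=14
step 9: append 1 -> window=[4, 11, 1] -> max=11
step 10: append 38 -> window=[11, 1, 38] -> max=38
step 11: append 22 -> window=[1, 38, 22] -> max=38
step 12: append 3 -> window=[38, 22, 3] -> max=38
step 13: append 0 -> window=[22, 3, 0] -> max=22
step 14: append 6 -> window=[3, 0, 6] -> max=6
step 15: append 39 -> window=[0, 6, 39] -> max=39
step 16: append 35 -> window=[6, 39, 35] -> max=39
Recorded maximums: 42 28 28 28 14 14 11 38 38 38 22 6 39 39
Changes between consecutive maximums: 7

Answer: 7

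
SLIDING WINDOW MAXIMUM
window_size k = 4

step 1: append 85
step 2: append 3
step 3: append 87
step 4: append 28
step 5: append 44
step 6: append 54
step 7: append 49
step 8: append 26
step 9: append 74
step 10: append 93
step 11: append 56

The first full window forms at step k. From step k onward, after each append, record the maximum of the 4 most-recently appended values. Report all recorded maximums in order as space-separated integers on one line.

Answer: 87 87 87 54 54 74 93 93

Derivation:
step 1: append 85 -> window=[85] (not full yet)
step 2: append 3 -> window=[85, 3] (not full yet)
step 3: append 87 -> window=[85, 3, 87] (not full yet)
step 4: append 28 -> window=[85, 3, 87, 28] -> max=87
step 5: append 44 -> window=[3, 87, 28, 44] -> max=87
step 6: append 54 -> window=[87, 28, 44, 54] -> max=87
step 7: append 49 -> window=[28, 44, 54, 49] -> max=54
step 8: append 26 -> window=[44, 54, 49, 26] -> max=54
step 9: append 74 -> window=[54, 49, 26, 74] -> max=74
step 10: append 93 -> window=[49, 26, 74, 93] -> max=93
step 11: append 56 -> window=[26, 74, 93, 56] -> max=93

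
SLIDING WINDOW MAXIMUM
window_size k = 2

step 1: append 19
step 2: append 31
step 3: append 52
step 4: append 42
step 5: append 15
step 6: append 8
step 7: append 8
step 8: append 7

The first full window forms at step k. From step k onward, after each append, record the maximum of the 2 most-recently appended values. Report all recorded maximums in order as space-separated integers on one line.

Answer: 31 52 52 42 15 8 8

Derivation:
step 1: append 19 -> window=[19] (not full yet)
step 2: append 31 -> window=[19, 31] -> max=31
step 3: append 52 -> window=[31, 52] -> max=52
step 4: append 42 -> window=[52, 42] -> max=52
step 5: append 15 -> window=[42, 15] -> max=42
step 6: append 8 -> window=[15, 8] -> max=15
step 7: append 8 -> window=[8, 8] -> max=8
step 8: append 7 -> window=[8, 7] -> max=8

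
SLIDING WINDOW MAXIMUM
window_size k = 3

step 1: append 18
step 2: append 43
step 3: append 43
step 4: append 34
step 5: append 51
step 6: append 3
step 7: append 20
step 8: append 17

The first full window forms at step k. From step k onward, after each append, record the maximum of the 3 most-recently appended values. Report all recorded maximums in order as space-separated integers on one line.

step 1: append 18 -> window=[18] (not full yet)
step 2: append 43 -> window=[18, 43] (not full yet)
step 3: append 43 -> window=[18, 43, 43] -> max=43
step 4: append 34 -> window=[43, 43, 34] -> max=43
step 5: append 51 -> window=[43, 34, 51] -> max=51
step 6: append 3 -> window=[34, 51, 3] -> max=51
step 7: append 20 -> window=[51, 3, 20] -> max=51
step 8: append 17 -> window=[3, 20, 17] -> max=20

Answer: 43 43 51 51 51 20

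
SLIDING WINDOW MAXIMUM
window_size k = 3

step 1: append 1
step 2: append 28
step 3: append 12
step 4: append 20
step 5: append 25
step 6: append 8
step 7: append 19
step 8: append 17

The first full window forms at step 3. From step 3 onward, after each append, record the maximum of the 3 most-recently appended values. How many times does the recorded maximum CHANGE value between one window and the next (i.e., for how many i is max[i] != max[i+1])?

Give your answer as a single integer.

step 1: append 1 -> window=[1] (not full yet)
step 2: append 28 -> window=[1, 28] (not full yet)
step 3: append 12 -> window=[1, 28, 12] -> max=28
step 4: append 20 -> window=[28, 12, 20] -> max=28
step 5: append 25 -> window=[12, 20, 25] -> max=25
step 6: append 8 -> window=[20, 25, 8] -> max=25
step 7: append 19 -> window=[25, 8, 19] -> max=25
step 8: append 17 -> window=[8, 19, 17] -> max=19
Recorded maximums: 28 28 25 25 25 19
Changes between consecutive maximums: 2

Answer: 2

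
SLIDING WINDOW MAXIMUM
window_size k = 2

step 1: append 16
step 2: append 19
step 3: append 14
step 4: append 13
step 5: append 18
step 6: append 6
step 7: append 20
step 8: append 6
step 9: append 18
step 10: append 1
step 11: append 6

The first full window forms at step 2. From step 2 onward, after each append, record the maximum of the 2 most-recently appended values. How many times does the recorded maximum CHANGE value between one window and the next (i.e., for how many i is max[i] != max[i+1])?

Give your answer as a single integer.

Answer: 5

Derivation:
step 1: append 16 -> window=[16] (not full yet)
step 2: append 19 -> window=[16, 19] -> max=19
step 3: append 14 -> window=[19, 14] -> max=19
step 4: append 13 -> window=[14, 13] -> max=14
step 5: append 18 -> window=[13, 18] -> max=18
step 6: append 6 -> window=[18, 6] -> max=18
step 7: append 20 -> window=[6, 20] -> max=20
step 8: append 6 -> window=[20, 6] -> max=20
step 9: append 18 -> window=[6, 18] -> max=18
step 10: append 1 -> window=[18, 1] -> max=18
step 11: append 6 -> window=[1, 6] -> max=6
Recorded maximums: 19 19 14 18 18 20 20 18 18 6
Changes between consecutive maximums: 5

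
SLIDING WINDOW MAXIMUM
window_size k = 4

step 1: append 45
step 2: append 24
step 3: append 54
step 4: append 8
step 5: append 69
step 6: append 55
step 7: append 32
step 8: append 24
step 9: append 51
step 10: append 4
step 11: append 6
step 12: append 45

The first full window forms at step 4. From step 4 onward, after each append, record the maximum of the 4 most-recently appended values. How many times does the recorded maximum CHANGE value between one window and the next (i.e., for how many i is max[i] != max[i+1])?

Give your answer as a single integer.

step 1: append 45 -> window=[45] (not full yet)
step 2: append 24 -> window=[45, 24] (not full yet)
step 3: append 54 -> window=[45, 24, 54] (not full yet)
step 4: append 8 -> window=[45, 24, 54, 8] -> max=54
step 5: append 69 -> window=[24, 54, 8, 69] -> max=69
step 6: append 55 -> window=[54, 8, 69, 55] -> max=69
step 7: append 32 -> window=[8, 69, 55, 32] -> max=69
step 8: append 24 -> window=[69, 55, 32, 24] -> max=69
step 9: append 51 -> window=[55, 32, 24, 51] -> max=55
step 10: append 4 -> window=[32, 24, 51, 4] -> max=51
step 11: append 6 -> window=[24, 51, 4, 6] -> max=51
step 12: append 45 -> window=[51, 4, 6, 45] -> max=51
Recorded maximums: 54 69 69 69 69 55 51 51 51
Changes between consecutive maximums: 3

Answer: 3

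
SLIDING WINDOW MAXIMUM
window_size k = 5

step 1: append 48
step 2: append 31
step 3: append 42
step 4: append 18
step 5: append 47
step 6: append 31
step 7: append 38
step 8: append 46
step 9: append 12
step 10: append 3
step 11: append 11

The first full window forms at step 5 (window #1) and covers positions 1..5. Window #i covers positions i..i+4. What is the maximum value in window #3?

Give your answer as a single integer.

step 1: append 48 -> window=[48] (not full yet)
step 2: append 31 -> window=[48, 31] (not full yet)
step 3: append 42 -> window=[48, 31, 42] (not full yet)
step 4: append 18 -> window=[48, 31, 42, 18] (not full yet)
step 5: append 47 -> window=[48, 31, 42, 18, 47] -> max=48
step 6: append 31 -> window=[31, 42, 18, 47, 31] -> max=47
step 7: append 38 -> window=[42, 18, 47, 31, 38] -> max=47
Window #3 max = 47

Answer: 47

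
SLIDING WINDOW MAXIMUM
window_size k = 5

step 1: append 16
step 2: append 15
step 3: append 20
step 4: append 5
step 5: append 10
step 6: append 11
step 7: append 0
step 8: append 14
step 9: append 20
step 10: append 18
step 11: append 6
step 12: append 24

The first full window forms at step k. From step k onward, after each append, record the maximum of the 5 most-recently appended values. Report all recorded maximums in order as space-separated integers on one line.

step 1: append 16 -> window=[16] (not full yet)
step 2: append 15 -> window=[16, 15] (not full yet)
step 3: append 20 -> window=[16, 15, 20] (not full yet)
step 4: append 5 -> window=[16, 15, 20, 5] (not full yet)
step 5: append 10 -> window=[16, 15, 20, 5, 10] -> max=20
step 6: append 11 -> window=[15, 20, 5, 10, 11] -> max=20
step 7: append 0 -> window=[20, 5, 10, 11, 0] -> max=20
step 8: append 14 -> window=[5, 10, 11, 0, 14] -> max=14
step 9: append 20 -> window=[10, 11, 0, 14, 20] -> max=20
step 10: append 18 -> window=[11, 0, 14, 20, 18] -> max=20
step 11: append 6 -> window=[0, 14, 20, 18, 6] -> max=20
step 12: append 24 -> window=[14, 20, 18, 6, 24] -> max=24

Answer: 20 20 20 14 20 20 20 24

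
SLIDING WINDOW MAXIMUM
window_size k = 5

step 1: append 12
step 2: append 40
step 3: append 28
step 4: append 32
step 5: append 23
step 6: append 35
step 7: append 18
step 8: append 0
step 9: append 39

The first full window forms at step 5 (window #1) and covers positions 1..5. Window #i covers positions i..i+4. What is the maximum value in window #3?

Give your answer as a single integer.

Answer: 35

Derivation:
step 1: append 12 -> window=[12] (not full yet)
step 2: append 40 -> window=[12, 40] (not full yet)
step 3: append 28 -> window=[12, 40, 28] (not full yet)
step 4: append 32 -> window=[12, 40, 28, 32] (not full yet)
step 5: append 23 -> window=[12, 40, 28, 32, 23] -> max=40
step 6: append 35 -> window=[40, 28, 32, 23, 35] -> max=40
step 7: append 18 -> window=[28, 32, 23, 35, 18] -> max=35
Window #3 max = 35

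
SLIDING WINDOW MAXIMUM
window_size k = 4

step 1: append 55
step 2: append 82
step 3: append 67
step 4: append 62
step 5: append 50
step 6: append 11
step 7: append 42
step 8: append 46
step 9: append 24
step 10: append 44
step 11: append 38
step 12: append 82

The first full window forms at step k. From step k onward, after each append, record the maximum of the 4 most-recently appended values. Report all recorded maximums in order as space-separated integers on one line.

Answer: 82 82 67 62 50 46 46 46 82

Derivation:
step 1: append 55 -> window=[55] (not full yet)
step 2: append 82 -> window=[55, 82] (not full yet)
step 3: append 67 -> window=[55, 82, 67] (not full yet)
step 4: append 62 -> window=[55, 82, 67, 62] -> max=82
step 5: append 50 -> window=[82, 67, 62, 50] -> max=82
step 6: append 11 -> window=[67, 62, 50, 11] -> max=67
step 7: append 42 -> window=[62, 50, 11, 42] -> max=62
step 8: append 46 -> window=[50, 11, 42, 46] -> max=50
step 9: append 24 -> window=[11, 42, 46, 24] -> max=46
step 10: append 44 -> window=[42, 46, 24, 44] -> max=46
step 11: append 38 -> window=[46, 24, 44, 38] -> max=46
step 12: append 82 -> window=[24, 44, 38, 82] -> max=82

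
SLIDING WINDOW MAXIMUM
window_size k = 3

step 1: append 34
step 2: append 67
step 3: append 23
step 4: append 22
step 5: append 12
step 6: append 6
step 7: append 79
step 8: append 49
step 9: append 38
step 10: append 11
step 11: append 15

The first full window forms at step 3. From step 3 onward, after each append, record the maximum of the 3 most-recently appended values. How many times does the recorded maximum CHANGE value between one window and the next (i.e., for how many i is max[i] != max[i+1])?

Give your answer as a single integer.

step 1: append 34 -> window=[34] (not full yet)
step 2: append 67 -> window=[34, 67] (not full yet)
step 3: append 23 -> window=[34, 67, 23] -> max=67
step 4: append 22 -> window=[67, 23, 22] -> max=67
step 5: append 12 -> window=[23, 22, 12] -> max=23
step 6: append 6 -> window=[22, 12, 6] -> max=22
step 7: append 79 -> window=[12, 6, 79] -> max=79
step 8: append 49 -> window=[6, 79, 49] -> max=79
step 9: append 38 -> window=[79, 49, 38] -> max=79
step 10: append 11 -> window=[49, 38, 11] -> max=49
step 11: append 15 -> window=[38, 11, 15] -> max=38
Recorded maximums: 67 67 23 22 79 79 79 49 38
Changes between consecutive maximums: 5

Answer: 5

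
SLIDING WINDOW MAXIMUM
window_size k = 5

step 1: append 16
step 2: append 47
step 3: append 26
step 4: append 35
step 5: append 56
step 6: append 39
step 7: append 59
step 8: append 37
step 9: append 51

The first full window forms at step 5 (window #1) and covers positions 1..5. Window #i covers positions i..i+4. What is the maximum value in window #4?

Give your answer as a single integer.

step 1: append 16 -> window=[16] (not full yet)
step 2: append 47 -> window=[16, 47] (not full yet)
step 3: append 26 -> window=[16, 47, 26] (not full yet)
step 4: append 35 -> window=[16, 47, 26, 35] (not full yet)
step 5: append 56 -> window=[16, 47, 26, 35, 56] -> max=56
step 6: append 39 -> window=[47, 26, 35, 56, 39] -> max=56
step 7: append 59 -> window=[26, 35, 56, 39, 59] -> max=59
step 8: append 37 -> window=[35, 56, 39, 59, 37] -> max=59
Window #4 max = 59

Answer: 59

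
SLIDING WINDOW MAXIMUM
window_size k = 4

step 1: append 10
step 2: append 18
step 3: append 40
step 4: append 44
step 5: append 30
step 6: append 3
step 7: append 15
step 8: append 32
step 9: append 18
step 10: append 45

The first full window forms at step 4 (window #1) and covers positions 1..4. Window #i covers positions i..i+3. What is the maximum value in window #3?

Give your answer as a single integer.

Answer: 44

Derivation:
step 1: append 10 -> window=[10] (not full yet)
step 2: append 18 -> window=[10, 18] (not full yet)
step 3: append 40 -> window=[10, 18, 40] (not full yet)
step 4: append 44 -> window=[10, 18, 40, 44] -> max=44
step 5: append 30 -> window=[18, 40, 44, 30] -> max=44
step 6: append 3 -> window=[40, 44, 30, 3] -> max=44
Window #3 max = 44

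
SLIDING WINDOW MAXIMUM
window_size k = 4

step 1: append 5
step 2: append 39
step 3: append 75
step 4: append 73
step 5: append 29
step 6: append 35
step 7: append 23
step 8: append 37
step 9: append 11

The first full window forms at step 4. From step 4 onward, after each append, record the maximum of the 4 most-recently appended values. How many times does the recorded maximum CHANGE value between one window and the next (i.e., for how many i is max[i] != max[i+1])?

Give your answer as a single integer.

step 1: append 5 -> window=[5] (not full yet)
step 2: append 39 -> window=[5, 39] (not full yet)
step 3: append 75 -> window=[5, 39, 75] (not full yet)
step 4: append 73 -> window=[5, 39, 75, 73] -> max=75
step 5: append 29 -> window=[39, 75, 73, 29] -> max=75
step 6: append 35 -> window=[75, 73, 29, 35] -> max=75
step 7: append 23 -> window=[73, 29, 35, 23] -> max=73
step 8: append 37 -> window=[29, 35, 23, 37] -> max=37
step 9: append 11 -> window=[35, 23, 37, 11] -> max=37
Recorded maximums: 75 75 75 73 37 37
Changes between consecutive maximums: 2

Answer: 2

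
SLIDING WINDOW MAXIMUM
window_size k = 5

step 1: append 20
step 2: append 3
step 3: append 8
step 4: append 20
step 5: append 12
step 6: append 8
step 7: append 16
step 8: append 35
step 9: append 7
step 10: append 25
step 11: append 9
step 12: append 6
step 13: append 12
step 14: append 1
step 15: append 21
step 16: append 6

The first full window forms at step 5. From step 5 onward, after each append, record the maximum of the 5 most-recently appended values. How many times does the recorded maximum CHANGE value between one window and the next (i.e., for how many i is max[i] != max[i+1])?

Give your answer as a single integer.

Answer: 3

Derivation:
step 1: append 20 -> window=[20] (not full yet)
step 2: append 3 -> window=[20, 3] (not full yet)
step 3: append 8 -> window=[20, 3, 8] (not full yet)
step 4: append 20 -> window=[20, 3, 8, 20] (not full yet)
step 5: append 12 -> window=[20, 3, 8, 20, 12] -> max=20
step 6: append 8 -> window=[3, 8, 20, 12, 8] -> max=20
step 7: append 16 -> window=[8, 20, 12, 8, 16] -> max=20
step 8: append 35 -> window=[20, 12, 8, 16, 35] -> max=35
step 9: append 7 -> window=[12, 8, 16, 35, 7] -> max=35
step 10: append 25 -> window=[8, 16, 35, 7, 25] -> max=35
step 11: append 9 -> window=[16, 35, 7, 25, 9] -> max=35
step 12: append 6 -> window=[35, 7, 25, 9, 6] -> max=35
step 13: append 12 -> window=[7, 25, 9, 6, 12] -> max=25
step 14: append 1 -> window=[25, 9, 6, 12, 1] -> max=25
step 15: append 21 -> window=[9, 6, 12, 1, 21] -> max=21
step 16: append 6 -> window=[6, 12, 1, 21, 6] -> max=21
Recorded maximums: 20 20 20 35 35 35 35 35 25 25 21 21
Changes between consecutive maximums: 3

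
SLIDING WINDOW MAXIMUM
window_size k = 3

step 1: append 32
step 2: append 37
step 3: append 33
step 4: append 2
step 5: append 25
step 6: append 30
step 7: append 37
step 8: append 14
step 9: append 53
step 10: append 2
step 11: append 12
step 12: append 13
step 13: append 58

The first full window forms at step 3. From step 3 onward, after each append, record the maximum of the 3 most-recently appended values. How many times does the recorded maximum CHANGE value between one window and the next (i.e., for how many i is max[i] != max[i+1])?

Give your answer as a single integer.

Answer: 6

Derivation:
step 1: append 32 -> window=[32] (not full yet)
step 2: append 37 -> window=[32, 37] (not full yet)
step 3: append 33 -> window=[32, 37, 33] -> max=37
step 4: append 2 -> window=[37, 33, 2] -> max=37
step 5: append 25 -> window=[33, 2, 25] -> max=33
step 6: append 30 -> window=[2, 25, 30] -> max=30
step 7: append 37 -> window=[25, 30, 37] -> max=37
step 8: append 14 -> window=[30, 37, 14] -> max=37
step 9: append 53 -> window=[37, 14, 53] -> max=53
step 10: append 2 -> window=[14, 53, 2] -> max=53
step 11: append 12 -> window=[53, 2, 12] -> max=53
step 12: append 13 -> window=[2, 12, 13] -> max=13
step 13: append 58 -> window=[12, 13, 58] -> max=58
Recorded maximums: 37 37 33 30 37 37 53 53 53 13 58
Changes between consecutive maximums: 6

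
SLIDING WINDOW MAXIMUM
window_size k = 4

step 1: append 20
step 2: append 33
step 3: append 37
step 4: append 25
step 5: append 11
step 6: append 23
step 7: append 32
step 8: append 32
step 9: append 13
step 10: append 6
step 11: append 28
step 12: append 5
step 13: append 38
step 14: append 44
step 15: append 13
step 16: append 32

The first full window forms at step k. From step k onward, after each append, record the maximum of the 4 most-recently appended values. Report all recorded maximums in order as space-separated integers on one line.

step 1: append 20 -> window=[20] (not full yet)
step 2: append 33 -> window=[20, 33] (not full yet)
step 3: append 37 -> window=[20, 33, 37] (not full yet)
step 4: append 25 -> window=[20, 33, 37, 25] -> max=37
step 5: append 11 -> window=[33, 37, 25, 11] -> max=37
step 6: append 23 -> window=[37, 25, 11, 23] -> max=37
step 7: append 32 -> window=[25, 11, 23, 32] -> max=32
step 8: append 32 -> window=[11, 23, 32, 32] -> max=32
step 9: append 13 -> window=[23, 32, 32, 13] -> max=32
step 10: append 6 -> window=[32, 32, 13, 6] -> max=32
step 11: append 28 -> window=[32, 13, 6, 28] -> max=32
step 12: append 5 -> window=[13, 6, 28, 5] -> max=28
step 13: append 38 -> window=[6, 28, 5, 38] -> max=38
step 14: append 44 -> window=[28, 5, 38, 44] -> max=44
step 15: append 13 -> window=[5, 38, 44, 13] -> max=44
step 16: append 32 -> window=[38, 44, 13, 32] -> max=44

Answer: 37 37 37 32 32 32 32 32 28 38 44 44 44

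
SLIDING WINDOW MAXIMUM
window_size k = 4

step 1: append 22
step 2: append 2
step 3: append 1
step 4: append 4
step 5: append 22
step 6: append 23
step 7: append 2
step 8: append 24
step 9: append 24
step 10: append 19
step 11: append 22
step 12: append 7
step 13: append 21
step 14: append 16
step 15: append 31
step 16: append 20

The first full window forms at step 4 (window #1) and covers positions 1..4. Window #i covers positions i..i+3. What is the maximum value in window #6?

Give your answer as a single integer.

step 1: append 22 -> window=[22] (not full yet)
step 2: append 2 -> window=[22, 2] (not full yet)
step 3: append 1 -> window=[22, 2, 1] (not full yet)
step 4: append 4 -> window=[22, 2, 1, 4] -> max=22
step 5: append 22 -> window=[2, 1, 4, 22] -> max=22
step 6: append 23 -> window=[1, 4, 22, 23] -> max=23
step 7: append 2 -> window=[4, 22, 23, 2] -> max=23
step 8: append 24 -> window=[22, 23, 2, 24] -> max=24
step 9: append 24 -> window=[23, 2, 24, 24] -> max=24
Window #6 max = 24

Answer: 24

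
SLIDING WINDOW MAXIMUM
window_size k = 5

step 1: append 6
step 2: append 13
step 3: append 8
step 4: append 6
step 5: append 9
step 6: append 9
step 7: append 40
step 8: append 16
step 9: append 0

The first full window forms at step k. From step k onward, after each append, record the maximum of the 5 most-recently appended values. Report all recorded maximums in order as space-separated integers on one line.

Answer: 13 13 40 40 40

Derivation:
step 1: append 6 -> window=[6] (not full yet)
step 2: append 13 -> window=[6, 13] (not full yet)
step 3: append 8 -> window=[6, 13, 8] (not full yet)
step 4: append 6 -> window=[6, 13, 8, 6] (not full yet)
step 5: append 9 -> window=[6, 13, 8, 6, 9] -> max=13
step 6: append 9 -> window=[13, 8, 6, 9, 9] -> max=13
step 7: append 40 -> window=[8, 6, 9, 9, 40] -> max=40
step 8: append 16 -> window=[6, 9, 9, 40, 16] -> max=40
step 9: append 0 -> window=[9, 9, 40, 16, 0] -> max=40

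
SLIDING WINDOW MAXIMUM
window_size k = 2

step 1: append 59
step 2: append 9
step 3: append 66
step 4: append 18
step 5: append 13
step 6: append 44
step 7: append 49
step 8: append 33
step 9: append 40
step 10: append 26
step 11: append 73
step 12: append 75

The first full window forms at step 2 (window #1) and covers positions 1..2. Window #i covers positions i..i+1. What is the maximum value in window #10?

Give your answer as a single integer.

Answer: 73

Derivation:
step 1: append 59 -> window=[59] (not full yet)
step 2: append 9 -> window=[59, 9] -> max=59
step 3: append 66 -> window=[9, 66] -> max=66
step 4: append 18 -> window=[66, 18] -> max=66
step 5: append 13 -> window=[18, 13] -> max=18
step 6: append 44 -> window=[13, 44] -> max=44
step 7: append 49 -> window=[44, 49] -> max=49
step 8: append 33 -> window=[49, 33] -> max=49
step 9: append 40 -> window=[33, 40] -> max=40
step 10: append 26 -> window=[40, 26] -> max=40
step 11: append 73 -> window=[26, 73] -> max=73
Window #10 max = 73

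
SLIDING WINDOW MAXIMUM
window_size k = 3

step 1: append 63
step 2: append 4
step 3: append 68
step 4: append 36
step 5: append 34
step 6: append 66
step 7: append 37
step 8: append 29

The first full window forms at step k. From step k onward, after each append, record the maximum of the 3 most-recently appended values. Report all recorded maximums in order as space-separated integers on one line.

step 1: append 63 -> window=[63] (not full yet)
step 2: append 4 -> window=[63, 4] (not full yet)
step 3: append 68 -> window=[63, 4, 68] -> max=68
step 4: append 36 -> window=[4, 68, 36] -> max=68
step 5: append 34 -> window=[68, 36, 34] -> max=68
step 6: append 66 -> window=[36, 34, 66] -> max=66
step 7: append 37 -> window=[34, 66, 37] -> max=66
step 8: append 29 -> window=[66, 37, 29] -> max=66

Answer: 68 68 68 66 66 66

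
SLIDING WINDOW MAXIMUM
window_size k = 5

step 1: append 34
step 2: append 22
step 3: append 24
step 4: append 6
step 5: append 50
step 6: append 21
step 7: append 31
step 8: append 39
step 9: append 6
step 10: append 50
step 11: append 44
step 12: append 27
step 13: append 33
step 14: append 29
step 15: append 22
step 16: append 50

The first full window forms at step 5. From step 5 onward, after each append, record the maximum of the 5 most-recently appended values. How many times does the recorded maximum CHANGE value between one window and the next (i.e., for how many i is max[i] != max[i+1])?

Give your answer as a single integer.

Answer: 2

Derivation:
step 1: append 34 -> window=[34] (not full yet)
step 2: append 22 -> window=[34, 22] (not full yet)
step 3: append 24 -> window=[34, 22, 24] (not full yet)
step 4: append 6 -> window=[34, 22, 24, 6] (not full yet)
step 5: append 50 -> window=[34, 22, 24, 6, 50] -> max=50
step 6: append 21 -> window=[22, 24, 6, 50, 21] -> max=50
step 7: append 31 -> window=[24, 6, 50, 21, 31] -> max=50
step 8: append 39 -> window=[6, 50, 21, 31, 39] -> max=50
step 9: append 6 -> window=[50, 21, 31, 39, 6] -> max=50
step 10: append 50 -> window=[21, 31, 39, 6, 50] -> max=50
step 11: append 44 -> window=[31, 39, 6, 50, 44] -> max=50
step 12: append 27 -> window=[39, 6, 50, 44, 27] -> max=50
step 13: append 33 -> window=[6, 50, 44, 27, 33] -> max=50
step 14: append 29 -> window=[50, 44, 27, 33, 29] -> max=50
step 15: append 22 -> window=[44, 27, 33, 29, 22] -> max=44
step 16: append 50 -> window=[27, 33, 29, 22, 50] -> max=50
Recorded maximums: 50 50 50 50 50 50 50 50 50 50 44 50
Changes between consecutive maximums: 2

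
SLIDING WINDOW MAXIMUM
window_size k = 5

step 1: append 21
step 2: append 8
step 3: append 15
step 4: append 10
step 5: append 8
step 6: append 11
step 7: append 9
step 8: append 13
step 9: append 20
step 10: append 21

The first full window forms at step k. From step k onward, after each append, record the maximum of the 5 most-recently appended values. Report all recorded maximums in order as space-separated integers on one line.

step 1: append 21 -> window=[21] (not full yet)
step 2: append 8 -> window=[21, 8] (not full yet)
step 3: append 15 -> window=[21, 8, 15] (not full yet)
step 4: append 10 -> window=[21, 8, 15, 10] (not full yet)
step 5: append 8 -> window=[21, 8, 15, 10, 8] -> max=21
step 6: append 11 -> window=[8, 15, 10, 8, 11] -> max=15
step 7: append 9 -> window=[15, 10, 8, 11, 9] -> max=15
step 8: append 13 -> window=[10, 8, 11, 9, 13] -> max=13
step 9: append 20 -> window=[8, 11, 9, 13, 20] -> max=20
step 10: append 21 -> window=[11, 9, 13, 20, 21] -> max=21

Answer: 21 15 15 13 20 21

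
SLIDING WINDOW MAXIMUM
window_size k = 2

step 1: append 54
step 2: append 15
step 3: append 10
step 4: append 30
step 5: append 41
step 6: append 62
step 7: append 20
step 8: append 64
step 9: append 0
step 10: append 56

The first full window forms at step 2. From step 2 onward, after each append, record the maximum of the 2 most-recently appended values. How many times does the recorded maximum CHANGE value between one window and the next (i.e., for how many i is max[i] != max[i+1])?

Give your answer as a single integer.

Answer: 6

Derivation:
step 1: append 54 -> window=[54] (not full yet)
step 2: append 15 -> window=[54, 15] -> max=54
step 3: append 10 -> window=[15, 10] -> max=15
step 4: append 30 -> window=[10, 30] -> max=30
step 5: append 41 -> window=[30, 41] -> max=41
step 6: append 62 -> window=[41, 62] -> max=62
step 7: append 20 -> window=[62, 20] -> max=62
step 8: append 64 -> window=[20, 64] -> max=64
step 9: append 0 -> window=[64, 0] -> max=64
step 10: append 56 -> window=[0, 56] -> max=56
Recorded maximums: 54 15 30 41 62 62 64 64 56
Changes between consecutive maximums: 6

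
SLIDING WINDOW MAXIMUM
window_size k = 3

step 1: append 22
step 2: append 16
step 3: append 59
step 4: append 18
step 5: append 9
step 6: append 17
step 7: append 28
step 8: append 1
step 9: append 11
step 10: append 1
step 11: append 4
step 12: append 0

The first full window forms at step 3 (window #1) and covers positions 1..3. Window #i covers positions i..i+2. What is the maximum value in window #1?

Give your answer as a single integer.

step 1: append 22 -> window=[22] (not full yet)
step 2: append 16 -> window=[22, 16] (not full yet)
step 3: append 59 -> window=[22, 16, 59] -> max=59
Window #1 max = 59

Answer: 59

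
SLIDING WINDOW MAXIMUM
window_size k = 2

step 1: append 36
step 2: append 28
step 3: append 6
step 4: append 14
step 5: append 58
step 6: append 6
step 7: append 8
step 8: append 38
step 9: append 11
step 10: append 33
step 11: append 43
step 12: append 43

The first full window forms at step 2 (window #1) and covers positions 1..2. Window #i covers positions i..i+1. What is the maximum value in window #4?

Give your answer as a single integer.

step 1: append 36 -> window=[36] (not full yet)
step 2: append 28 -> window=[36, 28] -> max=36
step 3: append 6 -> window=[28, 6] -> max=28
step 4: append 14 -> window=[6, 14] -> max=14
step 5: append 58 -> window=[14, 58] -> max=58
Window #4 max = 58

Answer: 58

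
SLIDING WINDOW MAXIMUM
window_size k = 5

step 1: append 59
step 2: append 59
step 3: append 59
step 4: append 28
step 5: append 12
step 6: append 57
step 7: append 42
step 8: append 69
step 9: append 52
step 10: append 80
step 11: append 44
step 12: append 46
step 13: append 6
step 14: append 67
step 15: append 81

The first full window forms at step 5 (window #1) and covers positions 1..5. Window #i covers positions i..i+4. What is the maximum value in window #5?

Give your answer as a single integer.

step 1: append 59 -> window=[59] (not full yet)
step 2: append 59 -> window=[59, 59] (not full yet)
step 3: append 59 -> window=[59, 59, 59] (not full yet)
step 4: append 28 -> window=[59, 59, 59, 28] (not full yet)
step 5: append 12 -> window=[59, 59, 59, 28, 12] -> max=59
step 6: append 57 -> window=[59, 59, 28, 12, 57] -> max=59
step 7: append 42 -> window=[59, 28, 12, 57, 42] -> max=59
step 8: append 69 -> window=[28, 12, 57, 42, 69] -> max=69
step 9: append 52 -> window=[12, 57, 42, 69, 52] -> max=69
Window #5 max = 69

Answer: 69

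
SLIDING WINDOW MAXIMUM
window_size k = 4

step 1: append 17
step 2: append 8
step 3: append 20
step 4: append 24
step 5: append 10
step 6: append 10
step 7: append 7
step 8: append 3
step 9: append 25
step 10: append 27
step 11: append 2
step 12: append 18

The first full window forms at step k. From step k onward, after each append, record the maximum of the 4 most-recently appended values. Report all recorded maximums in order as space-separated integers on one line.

Answer: 24 24 24 24 10 25 27 27 27

Derivation:
step 1: append 17 -> window=[17] (not full yet)
step 2: append 8 -> window=[17, 8] (not full yet)
step 3: append 20 -> window=[17, 8, 20] (not full yet)
step 4: append 24 -> window=[17, 8, 20, 24] -> max=24
step 5: append 10 -> window=[8, 20, 24, 10] -> max=24
step 6: append 10 -> window=[20, 24, 10, 10] -> max=24
step 7: append 7 -> window=[24, 10, 10, 7] -> max=24
step 8: append 3 -> window=[10, 10, 7, 3] -> max=10
step 9: append 25 -> window=[10, 7, 3, 25] -> max=25
step 10: append 27 -> window=[7, 3, 25, 27] -> max=27
step 11: append 2 -> window=[3, 25, 27, 2] -> max=27
step 12: append 18 -> window=[25, 27, 2, 18] -> max=27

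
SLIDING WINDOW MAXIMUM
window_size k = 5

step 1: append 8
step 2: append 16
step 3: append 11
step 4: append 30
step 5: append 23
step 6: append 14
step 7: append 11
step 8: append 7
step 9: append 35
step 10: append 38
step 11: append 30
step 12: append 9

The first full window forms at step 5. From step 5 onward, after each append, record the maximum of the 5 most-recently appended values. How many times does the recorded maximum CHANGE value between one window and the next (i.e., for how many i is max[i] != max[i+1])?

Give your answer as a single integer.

Answer: 2

Derivation:
step 1: append 8 -> window=[8] (not full yet)
step 2: append 16 -> window=[8, 16] (not full yet)
step 3: append 11 -> window=[8, 16, 11] (not full yet)
step 4: append 30 -> window=[8, 16, 11, 30] (not full yet)
step 5: append 23 -> window=[8, 16, 11, 30, 23] -> max=30
step 6: append 14 -> window=[16, 11, 30, 23, 14] -> max=30
step 7: append 11 -> window=[11, 30, 23, 14, 11] -> max=30
step 8: append 7 -> window=[30, 23, 14, 11, 7] -> max=30
step 9: append 35 -> window=[23, 14, 11, 7, 35] -> max=35
step 10: append 38 -> window=[14, 11, 7, 35, 38] -> max=38
step 11: append 30 -> window=[11, 7, 35, 38, 30] -> max=38
step 12: append 9 -> window=[7, 35, 38, 30, 9] -> max=38
Recorded maximums: 30 30 30 30 35 38 38 38
Changes between consecutive maximums: 2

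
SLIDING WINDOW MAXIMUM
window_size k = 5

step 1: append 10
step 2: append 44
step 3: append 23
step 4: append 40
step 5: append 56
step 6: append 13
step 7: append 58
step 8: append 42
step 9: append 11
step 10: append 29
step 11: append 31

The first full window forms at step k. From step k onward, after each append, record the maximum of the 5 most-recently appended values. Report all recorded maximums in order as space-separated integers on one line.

step 1: append 10 -> window=[10] (not full yet)
step 2: append 44 -> window=[10, 44] (not full yet)
step 3: append 23 -> window=[10, 44, 23] (not full yet)
step 4: append 40 -> window=[10, 44, 23, 40] (not full yet)
step 5: append 56 -> window=[10, 44, 23, 40, 56] -> max=56
step 6: append 13 -> window=[44, 23, 40, 56, 13] -> max=56
step 7: append 58 -> window=[23, 40, 56, 13, 58] -> max=58
step 8: append 42 -> window=[40, 56, 13, 58, 42] -> max=58
step 9: append 11 -> window=[56, 13, 58, 42, 11] -> max=58
step 10: append 29 -> window=[13, 58, 42, 11, 29] -> max=58
step 11: append 31 -> window=[58, 42, 11, 29, 31] -> max=58

Answer: 56 56 58 58 58 58 58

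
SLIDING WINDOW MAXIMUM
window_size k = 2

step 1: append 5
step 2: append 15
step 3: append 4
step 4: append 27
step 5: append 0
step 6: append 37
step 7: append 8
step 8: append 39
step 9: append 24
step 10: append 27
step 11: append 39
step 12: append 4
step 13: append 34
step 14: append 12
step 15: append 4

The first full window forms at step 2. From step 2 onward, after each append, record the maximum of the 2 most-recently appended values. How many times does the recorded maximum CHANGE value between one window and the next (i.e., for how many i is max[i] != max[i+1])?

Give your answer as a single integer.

step 1: append 5 -> window=[5] (not full yet)
step 2: append 15 -> window=[5, 15] -> max=15
step 3: append 4 -> window=[15, 4] -> max=15
step 4: append 27 -> window=[4, 27] -> max=27
step 5: append 0 -> window=[27, 0] -> max=27
step 6: append 37 -> window=[0, 37] -> max=37
step 7: append 8 -> window=[37, 8] -> max=37
step 8: append 39 -> window=[8, 39] -> max=39
step 9: append 24 -> window=[39, 24] -> max=39
step 10: append 27 -> window=[24, 27] -> max=27
step 11: append 39 -> window=[27, 39] -> max=39
step 12: append 4 -> window=[39, 4] -> max=39
step 13: append 34 -> window=[4, 34] -> max=34
step 14: append 12 -> window=[34, 12] -> max=34
step 15: append 4 -> window=[12, 4] -> max=12
Recorded maximums: 15 15 27 27 37 37 39 39 27 39 39 34 34 12
Changes between consecutive maximums: 7

Answer: 7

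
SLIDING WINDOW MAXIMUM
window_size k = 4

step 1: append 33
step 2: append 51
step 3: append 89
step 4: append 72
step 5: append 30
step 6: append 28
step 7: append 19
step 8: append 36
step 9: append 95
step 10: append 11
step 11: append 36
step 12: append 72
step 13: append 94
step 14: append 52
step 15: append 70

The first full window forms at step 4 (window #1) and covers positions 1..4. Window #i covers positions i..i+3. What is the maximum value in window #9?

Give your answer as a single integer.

Answer: 95

Derivation:
step 1: append 33 -> window=[33] (not full yet)
step 2: append 51 -> window=[33, 51] (not full yet)
step 3: append 89 -> window=[33, 51, 89] (not full yet)
step 4: append 72 -> window=[33, 51, 89, 72] -> max=89
step 5: append 30 -> window=[51, 89, 72, 30] -> max=89
step 6: append 28 -> window=[89, 72, 30, 28] -> max=89
step 7: append 19 -> window=[72, 30, 28, 19] -> max=72
step 8: append 36 -> window=[30, 28, 19, 36] -> max=36
step 9: append 95 -> window=[28, 19, 36, 95] -> max=95
step 10: append 11 -> window=[19, 36, 95, 11] -> max=95
step 11: append 36 -> window=[36, 95, 11, 36] -> max=95
step 12: append 72 -> window=[95, 11, 36, 72] -> max=95
Window #9 max = 95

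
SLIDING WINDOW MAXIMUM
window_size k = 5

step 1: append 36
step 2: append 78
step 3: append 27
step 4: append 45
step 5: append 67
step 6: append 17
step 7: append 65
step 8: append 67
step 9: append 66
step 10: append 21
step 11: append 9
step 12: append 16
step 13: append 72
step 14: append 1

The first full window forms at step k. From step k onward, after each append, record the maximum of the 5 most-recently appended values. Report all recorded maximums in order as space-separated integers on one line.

Answer: 78 78 67 67 67 67 67 67 72 72

Derivation:
step 1: append 36 -> window=[36] (not full yet)
step 2: append 78 -> window=[36, 78] (not full yet)
step 3: append 27 -> window=[36, 78, 27] (not full yet)
step 4: append 45 -> window=[36, 78, 27, 45] (not full yet)
step 5: append 67 -> window=[36, 78, 27, 45, 67] -> max=78
step 6: append 17 -> window=[78, 27, 45, 67, 17] -> max=78
step 7: append 65 -> window=[27, 45, 67, 17, 65] -> max=67
step 8: append 67 -> window=[45, 67, 17, 65, 67] -> max=67
step 9: append 66 -> window=[67, 17, 65, 67, 66] -> max=67
step 10: append 21 -> window=[17, 65, 67, 66, 21] -> max=67
step 11: append 9 -> window=[65, 67, 66, 21, 9] -> max=67
step 12: append 16 -> window=[67, 66, 21, 9, 16] -> max=67
step 13: append 72 -> window=[66, 21, 9, 16, 72] -> max=72
step 14: append 1 -> window=[21, 9, 16, 72, 1] -> max=72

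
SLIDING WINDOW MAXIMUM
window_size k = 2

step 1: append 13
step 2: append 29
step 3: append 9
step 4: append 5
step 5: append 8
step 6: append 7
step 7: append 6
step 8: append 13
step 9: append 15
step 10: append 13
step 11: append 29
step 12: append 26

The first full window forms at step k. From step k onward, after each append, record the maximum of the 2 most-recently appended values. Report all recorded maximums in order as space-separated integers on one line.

Answer: 29 29 9 8 8 7 13 15 15 29 29

Derivation:
step 1: append 13 -> window=[13] (not full yet)
step 2: append 29 -> window=[13, 29] -> max=29
step 3: append 9 -> window=[29, 9] -> max=29
step 4: append 5 -> window=[9, 5] -> max=9
step 5: append 8 -> window=[5, 8] -> max=8
step 6: append 7 -> window=[8, 7] -> max=8
step 7: append 6 -> window=[7, 6] -> max=7
step 8: append 13 -> window=[6, 13] -> max=13
step 9: append 15 -> window=[13, 15] -> max=15
step 10: append 13 -> window=[15, 13] -> max=15
step 11: append 29 -> window=[13, 29] -> max=29
step 12: append 26 -> window=[29, 26] -> max=29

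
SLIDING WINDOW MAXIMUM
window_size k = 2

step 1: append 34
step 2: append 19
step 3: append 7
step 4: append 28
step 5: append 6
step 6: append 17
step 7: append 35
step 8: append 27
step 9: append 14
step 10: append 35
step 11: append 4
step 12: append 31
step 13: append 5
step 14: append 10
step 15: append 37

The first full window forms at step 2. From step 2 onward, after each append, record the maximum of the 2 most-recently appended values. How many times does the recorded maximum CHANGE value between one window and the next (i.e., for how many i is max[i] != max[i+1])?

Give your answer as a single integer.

step 1: append 34 -> window=[34] (not full yet)
step 2: append 19 -> window=[34, 19] -> max=34
step 3: append 7 -> window=[19, 7] -> max=19
step 4: append 28 -> window=[7, 28] -> max=28
step 5: append 6 -> window=[28, 6] -> max=28
step 6: append 17 -> window=[6, 17] -> max=17
step 7: append 35 -> window=[17, 35] -> max=35
step 8: append 27 -> window=[35, 27] -> max=35
step 9: append 14 -> window=[27, 14] -> max=27
step 10: append 35 -> window=[14, 35] -> max=35
step 11: append 4 -> window=[35, 4] -> max=35
step 12: append 31 -> window=[4, 31] -> max=31
step 13: append 5 -> window=[31, 5] -> max=31
step 14: append 10 -> window=[5, 10] -> max=10
step 15: append 37 -> window=[10, 37] -> max=37
Recorded maximums: 34 19 28 28 17 35 35 27 35 35 31 31 10 37
Changes between consecutive maximums: 9

Answer: 9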